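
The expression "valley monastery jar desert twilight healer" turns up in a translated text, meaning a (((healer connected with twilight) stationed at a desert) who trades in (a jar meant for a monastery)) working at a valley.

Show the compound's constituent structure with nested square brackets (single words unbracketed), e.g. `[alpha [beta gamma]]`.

[valley [[monastery jar] [desert [twilight healer]]]]

Whole compound: head "healer" (specifically "monastery jar desert twilight healer"), modifier "valley".
Within "monastery jar desert twilight healer", the head is "healer" (specifically "desert twilight healer") and the modifier is "monastery jar".
Within "monastery jar", the head is "jar" and the modifier is "monastery".
Within "desert twilight healer", the head is "healer" (specifically "twilight healer") and the modifier is "desert".
Within "twilight healer", the head is "healer" and the modifier is "twilight".
Assembled: [valley [[monastery jar] [desert [twilight healer]]]].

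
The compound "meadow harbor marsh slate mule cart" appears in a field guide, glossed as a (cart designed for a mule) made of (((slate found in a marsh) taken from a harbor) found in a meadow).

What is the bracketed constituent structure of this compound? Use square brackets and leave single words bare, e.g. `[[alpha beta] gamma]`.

[[meadow [harbor [marsh slate]]] [mule cart]]

Whole compound: head "cart" (specifically "mule cart"), modifier "meadow harbor marsh slate".
"meadow harbor marsh slate" → head "slate" (specifically "harbor marsh slate"), modifier "meadow".
"harbor marsh slate" → head "slate" (specifically "marsh slate"), modifier "harbor".
"marsh slate" → head "slate", modifier "marsh".
"mule cart" → head "cart", modifier "mule".
Assembled: [[meadow [harbor [marsh slate]]] [mule cart]].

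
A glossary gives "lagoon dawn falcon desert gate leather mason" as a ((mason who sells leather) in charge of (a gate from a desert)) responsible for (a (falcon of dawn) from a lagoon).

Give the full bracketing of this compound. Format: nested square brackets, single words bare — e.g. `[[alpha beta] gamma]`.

[[lagoon [dawn falcon]] [[desert gate] [leather mason]]]

At the top level: head "mason" (specifically "desert gate leather mason"); modifier "lagoon dawn falcon".
Inside "lagoon dawn falcon": head "falcon" (specifically "dawn falcon"), modifier "lagoon".
Inside "dawn falcon": head "falcon", modifier "dawn".
Inside "desert gate leather mason": head "mason" (specifically "leather mason"), modifier "desert gate".
Inside "desert gate": head "gate", modifier "desert".
Inside "leather mason": head "mason", modifier "leather".
So the structure is [[lagoon [dawn falcon]] [[desert gate] [leather mason]]].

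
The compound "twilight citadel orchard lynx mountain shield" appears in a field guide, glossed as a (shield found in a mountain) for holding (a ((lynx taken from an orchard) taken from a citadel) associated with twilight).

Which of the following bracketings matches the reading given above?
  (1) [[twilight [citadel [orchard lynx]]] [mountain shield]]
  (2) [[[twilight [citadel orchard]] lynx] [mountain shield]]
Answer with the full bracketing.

[[twilight [citadel [orchard lynx]]] [mountain shield]]

The paraphrase's head is the "shield" part ("mountain shield"); its modifier is "twilight citadel orchard lynx".
That top-level split, carried through the inner groups, gives [[twilight [citadel [orchard lynx]]] [mountain shield]].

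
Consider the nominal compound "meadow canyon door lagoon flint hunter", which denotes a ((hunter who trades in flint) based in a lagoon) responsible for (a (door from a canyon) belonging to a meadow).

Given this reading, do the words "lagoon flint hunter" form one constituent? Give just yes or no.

yes

The paraphrase groups the words so that "lagoon flint hunter" is one unit: it corresponds to a single parenthesized sub-phrase.
The full structure is [[meadow [canyon door]] [lagoon [flint hunter]]], in which [lagoon flint hunter] is a constituent.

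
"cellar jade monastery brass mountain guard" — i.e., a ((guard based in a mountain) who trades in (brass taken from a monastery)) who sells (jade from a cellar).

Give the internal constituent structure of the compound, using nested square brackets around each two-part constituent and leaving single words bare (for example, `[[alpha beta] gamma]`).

[[cellar jade] [[monastery brass] [mountain guard]]]

Overall it is a kind of guard (specifically "monastery brass mountain guard"); the modifier is "cellar jade".
"cellar jade" → head "jade", modifier "cellar".
"monastery brass mountain guard" → head "guard" (specifically "mountain guard"), modifier "monastery brass".
"monastery brass" → head "brass", modifier "monastery".
"mountain guard" → head "guard", modifier "mountain".
So the structure is [[cellar jade] [[monastery brass] [mountain guard]]].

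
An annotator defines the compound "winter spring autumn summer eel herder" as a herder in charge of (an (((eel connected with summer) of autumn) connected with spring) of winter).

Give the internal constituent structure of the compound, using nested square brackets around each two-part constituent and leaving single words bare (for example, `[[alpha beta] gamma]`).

[[winter [spring [autumn [summer eel]]]] herder]

Whole compound: head "herder", modifier "winter spring autumn summer eel".
"winter spring autumn summer eel" → head "eel" (specifically "spring autumn summer eel"), modifier "winter".
"spring autumn summer eel" → head "eel" (specifically "autumn summer eel"), modifier "spring".
"autumn summer eel" → head "eel" (specifically "summer eel"), modifier "autumn".
"summer eel" → head "eel", modifier "summer".
So the structure is [[winter [spring [autumn [summer eel]]]] herder].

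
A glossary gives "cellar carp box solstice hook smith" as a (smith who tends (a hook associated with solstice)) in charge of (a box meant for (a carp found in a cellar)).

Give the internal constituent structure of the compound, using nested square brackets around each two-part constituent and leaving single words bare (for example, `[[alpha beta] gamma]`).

The outermost head in the paraphrase is "smith" (specifically "solstice hook smith"), modified by "cellar carp box".
Within "cellar carp box", the head is "box" and the modifier is "cellar carp".
Within "cellar carp", the head is "carp" and the modifier is "cellar".
Within "solstice hook smith", the head is "smith" and the modifier is "solstice hook".
Within "solstice hook", the head is "hook" and the modifier is "solstice".
So the structure is [[[cellar carp] box] [[solstice hook] smith]].

[[[cellar carp] box] [[solstice hook] smith]]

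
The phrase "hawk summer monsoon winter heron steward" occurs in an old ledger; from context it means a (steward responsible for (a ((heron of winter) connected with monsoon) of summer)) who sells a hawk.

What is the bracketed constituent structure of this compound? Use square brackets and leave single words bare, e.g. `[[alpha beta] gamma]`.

[hawk [[summer [monsoon [winter heron]]] steward]]

At the top level: head "steward" (specifically "summer monsoon winter heron steward"); modifier "hawk".
Within "summer monsoon winter heron steward", the head is "steward" and the modifier is "summer monsoon winter heron".
Within "summer monsoon winter heron", the head is "heron" (specifically "monsoon winter heron") and the modifier is "summer".
Within "monsoon winter heron", the head is "heron" (specifically "winter heron") and the modifier is "monsoon".
Within "winter heron", the head is "heron" and the modifier is "winter".
Putting it together: [hawk [[summer [monsoon [winter heron]]] steward]].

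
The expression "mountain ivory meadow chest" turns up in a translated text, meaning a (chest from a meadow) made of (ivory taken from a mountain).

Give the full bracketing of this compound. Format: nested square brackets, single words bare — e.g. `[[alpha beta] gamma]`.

Whole compound: head "chest" (specifically "meadow chest"), modifier "mountain ivory".
Inside "mountain ivory": head "ivory", modifier "mountain".
Inside "meadow chest": head "chest", modifier "meadow".
Assembled: [[mountain ivory] [meadow chest]].

[[mountain ivory] [meadow chest]]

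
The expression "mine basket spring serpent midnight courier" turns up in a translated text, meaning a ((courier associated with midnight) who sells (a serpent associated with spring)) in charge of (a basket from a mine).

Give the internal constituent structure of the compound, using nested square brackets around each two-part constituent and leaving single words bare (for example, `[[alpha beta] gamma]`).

Whole compound: head "courier" (specifically "spring serpent midnight courier"), modifier "mine basket".
Within "mine basket", the head is "basket" and the modifier is "mine".
Within "spring serpent midnight courier", the head is "courier" (specifically "midnight courier") and the modifier is "spring serpent".
Within "spring serpent", the head is "serpent" and the modifier is "spring".
Within "midnight courier", the head is "courier" and the modifier is "midnight".
So the structure is [[mine basket] [[spring serpent] [midnight courier]]].

[[mine basket] [[spring serpent] [midnight courier]]]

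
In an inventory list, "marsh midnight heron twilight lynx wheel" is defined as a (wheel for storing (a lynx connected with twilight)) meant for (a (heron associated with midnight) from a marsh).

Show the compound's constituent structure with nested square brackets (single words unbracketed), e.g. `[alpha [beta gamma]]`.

At the top level: head "wheel" (specifically "twilight lynx wheel"); modifier "marsh midnight heron".
"marsh midnight heron" → head "heron" (specifically "midnight heron"), modifier "marsh".
"midnight heron" → head "heron", modifier "midnight".
"twilight lynx wheel" → head "wheel", modifier "twilight lynx".
"twilight lynx" → head "lynx", modifier "twilight".
Putting it together: [[marsh [midnight heron]] [[twilight lynx] wheel]].

[[marsh [midnight heron]] [[twilight lynx] wheel]]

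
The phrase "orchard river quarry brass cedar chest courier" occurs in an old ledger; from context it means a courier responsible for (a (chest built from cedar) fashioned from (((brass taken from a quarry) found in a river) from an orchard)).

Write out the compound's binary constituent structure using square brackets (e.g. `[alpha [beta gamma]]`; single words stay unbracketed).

The outermost head in the paraphrase is "courier", modified by "orchard river quarry brass cedar chest".
"orchard river quarry brass cedar chest" → head "chest" (specifically "cedar chest"), modifier "orchard river quarry brass".
"orchard river quarry brass" → head "brass" (specifically "river quarry brass"), modifier "orchard".
"river quarry brass" → head "brass" (specifically "quarry brass"), modifier "river".
"quarry brass" → head "brass", modifier "quarry".
"cedar chest" → head "chest", modifier "cedar".
So the structure is [[[orchard [river [quarry brass]]] [cedar chest]] courier].

[[[orchard [river [quarry brass]]] [cedar chest]] courier]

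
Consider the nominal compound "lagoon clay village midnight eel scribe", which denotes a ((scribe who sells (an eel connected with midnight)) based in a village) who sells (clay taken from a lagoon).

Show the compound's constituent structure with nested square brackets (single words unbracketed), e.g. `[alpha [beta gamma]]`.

[[lagoon clay] [village [[midnight eel] scribe]]]

The outermost head in the paraphrase is "scribe" (specifically "village midnight eel scribe"), modified by "lagoon clay".
"lagoon clay" → head "clay", modifier "lagoon".
"village midnight eel scribe" → head "scribe" (specifically "midnight eel scribe"), modifier "village".
"midnight eel scribe" → head "scribe", modifier "midnight eel".
"midnight eel" → head "eel", modifier "midnight".
Assembled: [[lagoon clay] [village [[midnight eel] scribe]]].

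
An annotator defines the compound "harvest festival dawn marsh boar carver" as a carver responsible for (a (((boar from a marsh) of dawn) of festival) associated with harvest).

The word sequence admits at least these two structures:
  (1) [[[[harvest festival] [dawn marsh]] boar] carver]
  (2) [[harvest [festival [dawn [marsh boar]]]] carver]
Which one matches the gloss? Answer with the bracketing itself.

[[harvest [festival [dawn [marsh boar]]]] carver]

The paraphrase's head is the "carver" part ("carver"); its modifier is "harvest festival dawn marsh boar".
That top-level split, carried through the inner groups, gives [[harvest [festival [dawn [marsh boar]]]] carver].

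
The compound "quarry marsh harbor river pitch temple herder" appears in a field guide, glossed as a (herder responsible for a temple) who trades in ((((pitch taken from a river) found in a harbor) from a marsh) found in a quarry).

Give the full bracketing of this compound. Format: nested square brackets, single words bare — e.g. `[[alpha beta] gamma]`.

At the top level: head "herder" (specifically "temple herder"); modifier "quarry marsh harbor river pitch".
Within "quarry marsh harbor river pitch", the head is "pitch" (specifically "marsh harbor river pitch") and the modifier is "quarry".
Within "marsh harbor river pitch", the head is "pitch" (specifically "harbor river pitch") and the modifier is "marsh".
Within "harbor river pitch", the head is "pitch" (specifically "river pitch") and the modifier is "harbor".
Within "river pitch", the head is "pitch" and the modifier is "river".
Within "temple herder", the head is "herder" and the modifier is "temple".
Putting it together: [[quarry [marsh [harbor [river pitch]]]] [temple herder]].

[[quarry [marsh [harbor [river pitch]]]] [temple herder]]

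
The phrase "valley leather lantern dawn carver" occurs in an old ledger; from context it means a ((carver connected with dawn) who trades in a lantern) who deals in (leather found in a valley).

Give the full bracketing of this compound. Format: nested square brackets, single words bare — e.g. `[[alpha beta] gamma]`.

[[valley leather] [lantern [dawn carver]]]

Overall it is a kind of carver (specifically "lantern dawn carver"); the modifier is "valley leather".
Inside "valley leather": head "leather", modifier "valley".
Inside "lantern dawn carver": head "carver" (specifically "dawn carver"), modifier "lantern".
Inside "dawn carver": head "carver", modifier "dawn".
Putting it together: [[valley leather] [lantern [dawn carver]]].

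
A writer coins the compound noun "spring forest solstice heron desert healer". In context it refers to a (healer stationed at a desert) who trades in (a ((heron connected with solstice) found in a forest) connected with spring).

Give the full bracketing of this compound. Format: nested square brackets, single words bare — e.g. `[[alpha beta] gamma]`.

The outermost head in the paraphrase is "healer" (specifically "desert healer"), modified by "spring forest solstice heron".
Within "spring forest solstice heron", the head is "heron" (specifically "forest solstice heron") and the modifier is "spring".
Within "forest solstice heron", the head is "heron" (specifically "solstice heron") and the modifier is "forest".
Within "solstice heron", the head is "heron" and the modifier is "solstice".
Within "desert healer", the head is "healer" and the modifier is "desert".
Putting it together: [[spring [forest [solstice heron]]] [desert healer]].

[[spring [forest [solstice heron]]] [desert healer]]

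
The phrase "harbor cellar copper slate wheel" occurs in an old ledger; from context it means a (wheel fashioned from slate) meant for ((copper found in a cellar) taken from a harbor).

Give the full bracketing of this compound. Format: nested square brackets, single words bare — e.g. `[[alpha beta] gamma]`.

[[harbor [cellar copper]] [slate wheel]]

Overall it is a kind of wheel (specifically "slate wheel"); the modifier is "harbor cellar copper".
"harbor cellar copper" → head "copper" (specifically "cellar copper"), modifier "harbor".
"cellar copper" → head "copper", modifier "cellar".
"slate wheel" → head "wheel", modifier "slate".
So the structure is [[harbor [cellar copper]] [slate wheel]].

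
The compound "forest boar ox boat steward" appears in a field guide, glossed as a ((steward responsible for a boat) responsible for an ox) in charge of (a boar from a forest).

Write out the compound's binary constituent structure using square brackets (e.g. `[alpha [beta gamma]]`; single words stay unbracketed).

Whole compound: head "steward" (specifically "ox boat steward"), modifier "forest boar".
Inside "forest boar": head "boar", modifier "forest".
Inside "ox boat steward": head "steward" (specifically "boat steward"), modifier "ox".
Inside "boat steward": head "steward", modifier "boat".
Assembled: [[forest boar] [ox [boat steward]]].

[[forest boar] [ox [boat steward]]]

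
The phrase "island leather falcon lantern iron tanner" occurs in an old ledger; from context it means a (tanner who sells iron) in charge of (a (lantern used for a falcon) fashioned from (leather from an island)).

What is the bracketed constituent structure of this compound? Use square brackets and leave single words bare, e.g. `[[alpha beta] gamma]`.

[[[island leather] [falcon lantern]] [iron tanner]]

Whole compound: head "tanner" (specifically "iron tanner"), modifier "island leather falcon lantern".
"island leather falcon lantern" → head "lantern" (specifically "falcon lantern"), modifier "island leather".
"island leather" → head "leather", modifier "island".
"falcon lantern" → head "lantern", modifier "falcon".
"iron tanner" → head "tanner", modifier "iron".
Putting it together: [[[island leather] [falcon lantern]] [iron tanner]].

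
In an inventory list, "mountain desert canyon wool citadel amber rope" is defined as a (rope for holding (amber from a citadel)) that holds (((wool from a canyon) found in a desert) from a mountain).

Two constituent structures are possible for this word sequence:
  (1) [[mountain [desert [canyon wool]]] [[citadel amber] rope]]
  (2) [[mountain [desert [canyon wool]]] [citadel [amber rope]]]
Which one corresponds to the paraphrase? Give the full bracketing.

[[mountain [desert [canyon wool]]] [[citadel amber] rope]]

The paraphrase's head is the "rope" part ("citadel amber rope"); its modifier is "mountain desert canyon wool".
That top-level split, carried through the inner groups, gives [[mountain [desert [canyon wool]]] [[citadel amber] rope]].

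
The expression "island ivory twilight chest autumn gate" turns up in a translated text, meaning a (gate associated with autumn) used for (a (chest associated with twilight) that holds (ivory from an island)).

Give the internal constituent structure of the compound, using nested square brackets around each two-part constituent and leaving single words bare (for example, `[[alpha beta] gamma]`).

[[[island ivory] [twilight chest]] [autumn gate]]

At the top level: head "gate" (specifically "autumn gate"); modifier "island ivory twilight chest".
"island ivory twilight chest" → head "chest" (specifically "twilight chest"), modifier "island ivory".
"island ivory" → head "ivory", modifier "island".
"twilight chest" → head "chest", modifier "twilight".
"autumn gate" → head "gate", modifier "autumn".
So the structure is [[[island ivory] [twilight chest]] [autumn gate]].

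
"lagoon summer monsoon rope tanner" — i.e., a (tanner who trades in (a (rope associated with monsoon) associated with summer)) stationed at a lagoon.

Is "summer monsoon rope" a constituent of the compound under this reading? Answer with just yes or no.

yes

The paraphrase groups the words so that "summer monsoon rope" is one unit: it corresponds to a single parenthesized sub-phrase.
The full structure is [lagoon [[summer [monsoon rope]] tanner]], in which [summer monsoon rope] is a constituent.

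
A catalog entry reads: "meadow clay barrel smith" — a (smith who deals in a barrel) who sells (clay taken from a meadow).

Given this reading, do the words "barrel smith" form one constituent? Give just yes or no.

The paraphrase groups the words so that "barrel smith" is one unit: it corresponds to a single parenthesized sub-phrase.
The full structure is [[meadow clay] [barrel smith]], in which [barrel smith] is a constituent.

yes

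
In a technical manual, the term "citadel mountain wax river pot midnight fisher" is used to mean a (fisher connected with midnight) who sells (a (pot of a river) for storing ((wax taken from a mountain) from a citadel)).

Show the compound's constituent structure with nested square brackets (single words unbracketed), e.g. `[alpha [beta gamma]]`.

Whole compound: head "fisher" (specifically "midnight fisher"), modifier "citadel mountain wax river pot".
Inside "citadel mountain wax river pot": head "pot" (specifically "river pot"), modifier "citadel mountain wax".
Inside "citadel mountain wax": head "wax" (specifically "mountain wax"), modifier "citadel".
Inside "mountain wax": head "wax", modifier "mountain".
Inside "river pot": head "pot", modifier "river".
Inside "midnight fisher": head "fisher", modifier "midnight".
Putting it together: [[[citadel [mountain wax]] [river pot]] [midnight fisher]].

[[[citadel [mountain wax]] [river pot]] [midnight fisher]]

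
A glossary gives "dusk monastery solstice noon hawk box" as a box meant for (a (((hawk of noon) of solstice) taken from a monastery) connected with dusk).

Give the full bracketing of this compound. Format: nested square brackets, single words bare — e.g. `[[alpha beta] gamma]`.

[[dusk [monastery [solstice [noon hawk]]]] box]

Whole compound: head "box", modifier "dusk monastery solstice noon hawk".
Within "dusk monastery solstice noon hawk", the head is "hawk" (specifically "monastery solstice noon hawk") and the modifier is "dusk".
Within "monastery solstice noon hawk", the head is "hawk" (specifically "solstice noon hawk") and the modifier is "monastery".
Within "solstice noon hawk", the head is "hawk" (specifically "noon hawk") and the modifier is "solstice".
Within "noon hawk", the head is "hawk" and the modifier is "noon".
Assembled: [[dusk [monastery [solstice [noon hawk]]]] box].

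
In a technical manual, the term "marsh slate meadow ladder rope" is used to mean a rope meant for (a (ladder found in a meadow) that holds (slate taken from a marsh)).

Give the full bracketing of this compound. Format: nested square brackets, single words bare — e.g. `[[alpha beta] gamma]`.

[[[marsh slate] [meadow ladder]] rope]

At the top level: head "rope"; modifier "marsh slate meadow ladder".
"marsh slate meadow ladder" → head "ladder" (specifically "meadow ladder"), modifier "marsh slate".
"marsh slate" → head "slate", modifier "marsh".
"meadow ladder" → head "ladder", modifier "meadow".
Putting it together: [[[marsh slate] [meadow ladder]] rope].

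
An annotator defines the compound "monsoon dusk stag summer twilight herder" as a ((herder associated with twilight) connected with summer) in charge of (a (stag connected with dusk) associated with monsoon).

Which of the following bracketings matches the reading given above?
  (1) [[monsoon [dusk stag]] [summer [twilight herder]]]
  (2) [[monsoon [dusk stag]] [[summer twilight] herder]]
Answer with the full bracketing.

The paraphrase's head is the "herder" part ("summer twilight herder"); its modifier is "monsoon dusk stag".
That top-level split, carried through the inner groups, gives [[monsoon [dusk stag]] [summer [twilight herder]]].

[[monsoon [dusk stag]] [summer [twilight herder]]]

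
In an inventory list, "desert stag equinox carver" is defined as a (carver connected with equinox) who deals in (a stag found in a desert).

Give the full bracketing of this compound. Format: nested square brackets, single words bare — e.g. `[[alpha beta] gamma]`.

[[desert stag] [equinox carver]]

The outermost head in the paraphrase is "carver" (specifically "equinox carver"), modified by "desert stag".
Within "desert stag", the head is "stag" and the modifier is "desert".
Within "equinox carver", the head is "carver" and the modifier is "equinox".
Putting it together: [[desert stag] [equinox carver]].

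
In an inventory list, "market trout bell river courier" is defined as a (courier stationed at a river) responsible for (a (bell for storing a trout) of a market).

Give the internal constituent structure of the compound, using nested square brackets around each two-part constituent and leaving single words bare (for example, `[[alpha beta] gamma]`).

[[market [trout bell]] [river courier]]

Whole compound: head "courier" (specifically "river courier"), modifier "market trout bell".
"market trout bell" → head "bell" (specifically "trout bell"), modifier "market".
"trout bell" → head "bell", modifier "trout".
"river courier" → head "courier", modifier "river".
So the structure is [[market [trout bell]] [river courier]].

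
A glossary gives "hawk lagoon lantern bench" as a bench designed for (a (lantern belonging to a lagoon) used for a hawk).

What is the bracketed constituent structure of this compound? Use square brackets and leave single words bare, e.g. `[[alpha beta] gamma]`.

Overall it is a kind of bench; the modifier is "hawk lagoon lantern".
"hawk lagoon lantern" → head "lantern" (specifically "lagoon lantern"), modifier "hawk".
"lagoon lantern" → head "lantern", modifier "lagoon".
Assembled: [[hawk [lagoon lantern]] bench].

[[hawk [lagoon lantern]] bench]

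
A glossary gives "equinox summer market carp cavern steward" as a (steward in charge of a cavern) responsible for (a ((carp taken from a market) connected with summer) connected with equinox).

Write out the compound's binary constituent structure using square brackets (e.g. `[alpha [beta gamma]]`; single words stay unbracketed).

[[equinox [summer [market carp]]] [cavern steward]]

Whole compound: head "steward" (specifically "cavern steward"), modifier "equinox summer market carp".
Within "equinox summer market carp", the head is "carp" (specifically "summer market carp") and the modifier is "equinox".
Within "summer market carp", the head is "carp" (specifically "market carp") and the modifier is "summer".
Within "market carp", the head is "carp" and the modifier is "market".
Within "cavern steward", the head is "steward" and the modifier is "cavern".
So the structure is [[equinox [summer [market carp]]] [cavern steward]].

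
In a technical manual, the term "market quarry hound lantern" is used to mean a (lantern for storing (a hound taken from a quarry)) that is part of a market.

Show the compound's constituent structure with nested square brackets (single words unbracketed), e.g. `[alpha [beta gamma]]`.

The outermost head in the paraphrase is "lantern" (specifically "quarry hound lantern"), modified by "market".
"quarry hound lantern" → head "lantern", modifier "quarry hound".
"quarry hound" → head "hound", modifier "quarry".
So the structure is [market [[quarry hound] lantern]].

[market [[quarry hound] lantern]]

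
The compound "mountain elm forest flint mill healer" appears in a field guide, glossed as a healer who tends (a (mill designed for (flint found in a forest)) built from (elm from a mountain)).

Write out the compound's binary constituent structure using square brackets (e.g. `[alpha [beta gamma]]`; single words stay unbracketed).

Whole compound: head "healer", modifier "mountain elm forest flint mill".
Within "mountain elm forest flint mill", the head is "mill" (specifically "forest flint mill") and the modifier is "mountain elm".
Within "mountain elm", the head is "elm" and the modifier is "mountain".
Within "forest flint mill", the head is "mill" and the modifier is "forest flint".
Within "forest flint", the head is "flint" and the modifier is "forest".
Assembled: [[[mountain elm] [[forest flint] mill]] healer].

[[[mountain elm] [[forest flint] mill]] healer]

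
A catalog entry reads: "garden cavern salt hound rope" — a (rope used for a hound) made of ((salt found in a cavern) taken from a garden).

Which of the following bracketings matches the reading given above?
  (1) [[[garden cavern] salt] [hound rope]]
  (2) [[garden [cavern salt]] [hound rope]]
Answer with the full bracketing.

The paraphrase's head is the "rope" part ("hound rope"); its modifier is "garden cavern salt".
That top-level split, carried through the inner groups, gives [[garden [cavern salt]] [hound rope]].

[[garden [cavern salt]] [hound rope]]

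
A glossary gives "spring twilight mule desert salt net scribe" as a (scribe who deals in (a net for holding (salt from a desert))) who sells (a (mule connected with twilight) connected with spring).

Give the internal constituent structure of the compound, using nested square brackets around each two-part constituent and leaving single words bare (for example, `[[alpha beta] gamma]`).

Overall it is a kind of scribe (specifically "desert salt net scribe"); the modifier is "spring twilight mule".
Inside "spring twilight mule": head "mule" (specifically "twilight mule"), modifier "spring".
Inside "twilight mule": head "mule", modifier "twilight".
Inside "desert salt net scribe": head "scribe", modifier "desert salt net".
Inside "desert salt net": head "net", modifier "desert salt".
Inside "desert salt": head "salt", modifier "desert".
Assembled: [[spring [twilight mule]] [[[desert salt] net] scribe]].

[[spring [twilight mule]] [[[desert salt] net] scribe]]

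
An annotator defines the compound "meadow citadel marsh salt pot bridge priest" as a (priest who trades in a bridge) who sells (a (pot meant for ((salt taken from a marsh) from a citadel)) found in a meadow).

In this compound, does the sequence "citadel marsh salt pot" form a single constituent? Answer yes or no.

yes

The paraphrase groups the words so that "citadel marsh salt pot" is one unit: it corresponds to a single parenthesized sub-phrase.
The full structure is [[meadow [[citadel [marsh salt]] pot]] [bridge priest]], in which [citadel marsh salt pot] is a constituent.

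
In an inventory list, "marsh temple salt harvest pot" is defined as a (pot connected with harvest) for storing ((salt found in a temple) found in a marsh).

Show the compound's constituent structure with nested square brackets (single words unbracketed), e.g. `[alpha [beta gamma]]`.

Whole compound: head "pot" (specifically "harvest pot"), modifier "marsh temple salt".
Inside "marsh temple salt": head "salt" (specifically "temple salt"), modifier "marsh".
Inside "temple salt": head "salt", modifier "temple".
Inside "harvest pot": head "pot", modifier "harvest".
Assembled: [[marsh [temple salt]] [harvest pot]].

[[marsh [temple salt]] [harvest pot]]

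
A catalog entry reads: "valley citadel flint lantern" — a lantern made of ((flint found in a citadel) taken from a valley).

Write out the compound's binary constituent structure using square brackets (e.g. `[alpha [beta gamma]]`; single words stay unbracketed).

Whole compound: head "lantern", modifier "valley citadel flint".
"valley citadel flint" → head "flint" (specifically "citadel flint"), modifier "valley".
"citadel flint" → head "flint", modifier "citadel".
Putting it together: [[valley [citadel flint]] lantern].

[[valley [citadel flint]] lantern]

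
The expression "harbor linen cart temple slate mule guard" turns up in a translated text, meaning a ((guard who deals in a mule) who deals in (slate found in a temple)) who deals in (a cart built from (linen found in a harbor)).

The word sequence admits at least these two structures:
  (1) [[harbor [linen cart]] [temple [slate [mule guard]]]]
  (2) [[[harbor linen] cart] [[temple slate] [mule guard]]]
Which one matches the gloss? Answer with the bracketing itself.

The paraphrase's head is the "guard" part ("temple slate mule guard"); its modifier is "harbor linen cart".
That top-level split, carried through the inner groups, gives [[[harbor linen] cart] [[temple slate] [mule guard]]].

[[[harbor linen] cart] [[temple slate] [mule guard]]]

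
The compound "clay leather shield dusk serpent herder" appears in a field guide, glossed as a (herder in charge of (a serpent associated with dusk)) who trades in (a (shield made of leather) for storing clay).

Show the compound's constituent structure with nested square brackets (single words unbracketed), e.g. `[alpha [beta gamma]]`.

[[clay [leather shield]] [[dusk serpent] herder]]

The outermost head in the paraphrase is "herder" (specifically "dusk serpent herder"), modified by "clay leather shield".
Within "clay leather shield", the head is "shield" (specifically "leather shield") and the modifier is "clay".
Within "leather shield", the head is "shield" and the modifier is "leather".
Within "dusk serpent herder", the head is "herder" and the modifier is "dusk serpent".
Within "dusk serpent", the head is "serpent" and the modifier is "dusk".
So the structure is [[clay [leather shield]] [[dusk serpent] herder]].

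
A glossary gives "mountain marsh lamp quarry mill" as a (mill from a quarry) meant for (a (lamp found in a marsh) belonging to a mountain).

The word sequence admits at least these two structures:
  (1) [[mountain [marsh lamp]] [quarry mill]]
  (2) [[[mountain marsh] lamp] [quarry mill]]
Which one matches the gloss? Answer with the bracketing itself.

[[mountain [marsh lamp]] [quarry mill]]

The paraphrase's head is the "mill" part ("quarry mill"); its modifier is "mountain marsh lamp".
That top-level split, carried through the inner groups, gives [[mountain [marsh lamp]] [quarry mill]].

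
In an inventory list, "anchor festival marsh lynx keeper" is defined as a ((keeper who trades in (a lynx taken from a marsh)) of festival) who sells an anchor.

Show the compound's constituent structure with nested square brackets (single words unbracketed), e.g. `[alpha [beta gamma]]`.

Overall it is a kind of keeper (specifically "festival marsh lynx keeper"); the modifier is "anchor".
"festival marsh lynx keeper" → head "keeper" (specifically "marsh lynx keeper"), modifier "festival".
"marsh lynx keeper" → head "keeper", modifier "marsh lynx".
"marsh lynx" → head "lynx", modifier "marsh".
So the structure is [anchor [festival [[marsh lynx] keeper]]].

[anchor [festival [[marsh lynx] keeper]]]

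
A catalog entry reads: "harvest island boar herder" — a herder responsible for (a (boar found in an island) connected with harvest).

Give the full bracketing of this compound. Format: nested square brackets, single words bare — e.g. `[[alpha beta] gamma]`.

At the top level: head "herder"; modifier "harvest island boar".
Inside "harvest island boar": head "boar" (specifically "island boar"), modifier "harvest".
Inside "island boar": head "boar", modifier "island".
Putting it together: [[harvest [island boar]] herder].

[[harvest [island boar]] herder]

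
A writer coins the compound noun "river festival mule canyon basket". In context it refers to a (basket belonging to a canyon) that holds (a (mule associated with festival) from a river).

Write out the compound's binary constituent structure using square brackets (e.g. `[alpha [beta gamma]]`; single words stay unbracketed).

[[river [festival mule]] [canyon basket]]

The outermost head in the paraphrase is "basket" (specifically "canyon basket"), modified by "river festival mule".
"river festival mule" → head "mule" (specifically "festival mule"), modifier "river".
"festival mule" → head "mule", modifier "festival".
"canyon basket" → head "basket", modifier "canyon".
Putting it together: [[river [festival mule]] [canyon basket]].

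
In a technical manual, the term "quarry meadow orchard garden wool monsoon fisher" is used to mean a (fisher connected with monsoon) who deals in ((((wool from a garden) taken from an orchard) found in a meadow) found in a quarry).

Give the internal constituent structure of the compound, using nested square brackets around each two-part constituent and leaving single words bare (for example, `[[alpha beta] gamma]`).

[[quarry [meadow [orchard [garden wool]]]] [monsoon fisher]]

The outermost head in the paraphrase is "fisher" (specifically "monsoon fisher"), modified by "quarry meadow orchard garden wool".
Inside "quarry meadow orchard garden wool": head "wool" (specifically "meadow orchard garden wool"), modifier "quarry".
Inside "meadow orchard garden wool": head "wool" (specifically "orchard garden wool"), modifier "meadow".
Inside "orchard garden wool": head "wool" (specifically "garden wool"), modifier "orchard".
Inside "garden wool": head "wool", modifier "garden".
Inside "monsoon fisher": head "fisher", modifier "monsoon".
Assembled: [[quarry [meadow [orchard [garden wool]]]] [monsoon fisher]].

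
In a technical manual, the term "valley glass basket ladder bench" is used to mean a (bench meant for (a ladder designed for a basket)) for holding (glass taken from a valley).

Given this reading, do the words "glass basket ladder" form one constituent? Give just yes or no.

no

The top-level split is [valley glass] [basket ladder bench]; the full structure is [[valley glass] [[basket ladder] bench]].
"glass basket ladder" straddles a constituent boundary, so it is not a single unit.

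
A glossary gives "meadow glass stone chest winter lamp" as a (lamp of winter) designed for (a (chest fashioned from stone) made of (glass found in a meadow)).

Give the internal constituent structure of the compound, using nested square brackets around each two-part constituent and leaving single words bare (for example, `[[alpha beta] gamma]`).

[[[meadow glass] [stone chest]] [winter lamp]]

Whole compound: head "lamp" (specifically "winter lamp"), modifier "meadow glass stone chest".
Within "meadow glass stone chest", the head is "chest" (specifically "stone chest") and the modifier is "meadow glass".
Within "meadow glass", the head is "glass" and the modifier is "meadow".
Within "stone chest", the head is "chest" and the modifier is "stone".
Within "winter lamp", the head is "lamp" and the modifier is "winter".
Putting it together: [[[meadow glass] [stone chest]] [winter lamp]].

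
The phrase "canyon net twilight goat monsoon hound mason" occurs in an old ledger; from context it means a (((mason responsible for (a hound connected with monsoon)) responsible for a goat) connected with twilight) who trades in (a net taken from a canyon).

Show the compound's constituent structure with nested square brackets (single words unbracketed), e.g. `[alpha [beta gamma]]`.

[[canyon net] [twilight [goat [[monsoon hound] mason]]]]

Whole compound: head "mason" (specifically "twilight goat monsoon hound mason"), modifier "canyon net".
Within "canyon net", the head is "net" and the modifier is "canyon".
Within "twilight goat monsoon hound mason", the head is "mason" (specifically "goat monsoon hound mason") and the modifier is "twilight".
Within "goat monsoon hound mason", the head is "mason" (specifically "monsoon hound mason") and the modifier is "goat".
Within "monsoon hound mason", the head is "mason" and the modifier is "monsoon hound".
Within "monsoon hound", the head is "hound" and the modifier is "monsoon".
Assembled: [[canyon net] [twilight [goat [[monsoon hound] mason]]]].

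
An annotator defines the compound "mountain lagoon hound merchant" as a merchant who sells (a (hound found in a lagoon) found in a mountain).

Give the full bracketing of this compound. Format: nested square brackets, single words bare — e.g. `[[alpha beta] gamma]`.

The outermost head in the paraphrase is "merchant", modified by "mountain lagoon hound".
Within "mountain lagoon hound", the head is "hound" (specifically "lagoon hound") and the modifier is "mountain".
Within "lagoon hound", the head is "hound" and the modifier is "lagoon".
Assembled: [[mountain [lagoon hound]] merchant].

[[mountain [lagoon hound]] merchant]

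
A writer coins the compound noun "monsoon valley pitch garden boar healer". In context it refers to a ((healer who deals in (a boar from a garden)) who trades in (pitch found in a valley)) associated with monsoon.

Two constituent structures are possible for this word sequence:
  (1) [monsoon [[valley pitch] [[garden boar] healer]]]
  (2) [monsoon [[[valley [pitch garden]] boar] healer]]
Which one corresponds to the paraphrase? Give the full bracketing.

[monsoon [[valley pitch] [[garden boar] healer]]]

The paraphrase's head is the "healer" part ("valley pitch garden boar healer"); its modifier is "monsoon".
That top-level split, carried through the inner groups, gives [monsoon [[valley pitch] [[garden boar] healer]]].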